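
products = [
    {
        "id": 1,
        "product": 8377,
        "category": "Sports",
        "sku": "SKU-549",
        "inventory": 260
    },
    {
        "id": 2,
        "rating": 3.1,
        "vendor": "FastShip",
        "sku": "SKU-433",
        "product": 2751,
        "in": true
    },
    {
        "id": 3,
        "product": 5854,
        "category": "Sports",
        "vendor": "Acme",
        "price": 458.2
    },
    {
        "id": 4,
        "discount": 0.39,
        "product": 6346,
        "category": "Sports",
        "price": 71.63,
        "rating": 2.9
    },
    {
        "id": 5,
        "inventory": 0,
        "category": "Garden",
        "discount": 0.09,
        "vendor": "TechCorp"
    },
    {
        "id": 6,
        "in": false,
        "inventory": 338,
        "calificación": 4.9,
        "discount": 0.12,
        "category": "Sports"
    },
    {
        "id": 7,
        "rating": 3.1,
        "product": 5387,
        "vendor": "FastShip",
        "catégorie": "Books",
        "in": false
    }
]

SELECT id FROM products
[1, 2, 3, 4, 5, 6, 7]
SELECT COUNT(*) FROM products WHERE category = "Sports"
4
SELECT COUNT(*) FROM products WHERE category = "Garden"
1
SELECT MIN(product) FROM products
2751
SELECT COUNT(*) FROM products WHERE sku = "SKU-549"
1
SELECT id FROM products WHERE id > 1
[2, 3, 4, 5, 6, 7]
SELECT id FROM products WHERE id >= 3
[3, 4, 5, 6, 7]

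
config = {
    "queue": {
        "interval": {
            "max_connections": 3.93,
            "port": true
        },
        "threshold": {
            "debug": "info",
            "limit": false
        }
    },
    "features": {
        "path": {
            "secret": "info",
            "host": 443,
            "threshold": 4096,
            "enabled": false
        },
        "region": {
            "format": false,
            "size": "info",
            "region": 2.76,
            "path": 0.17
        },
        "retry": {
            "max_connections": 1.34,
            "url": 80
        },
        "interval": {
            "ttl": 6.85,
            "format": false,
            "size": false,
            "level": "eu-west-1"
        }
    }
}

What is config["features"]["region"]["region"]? 2.76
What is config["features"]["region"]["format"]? False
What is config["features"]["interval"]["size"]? False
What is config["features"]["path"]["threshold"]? 4096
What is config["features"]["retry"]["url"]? 80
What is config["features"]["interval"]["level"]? "eu-west-1"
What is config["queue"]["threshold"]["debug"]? "info"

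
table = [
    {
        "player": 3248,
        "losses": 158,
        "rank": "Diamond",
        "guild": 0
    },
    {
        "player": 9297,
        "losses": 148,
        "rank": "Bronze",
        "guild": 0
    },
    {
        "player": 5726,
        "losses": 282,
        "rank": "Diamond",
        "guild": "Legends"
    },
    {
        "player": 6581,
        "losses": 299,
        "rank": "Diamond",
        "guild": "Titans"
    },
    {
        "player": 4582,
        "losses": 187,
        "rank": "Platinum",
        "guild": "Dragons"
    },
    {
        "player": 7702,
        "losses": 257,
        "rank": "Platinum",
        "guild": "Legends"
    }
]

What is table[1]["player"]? 9297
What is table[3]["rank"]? "Diamond"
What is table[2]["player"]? 5726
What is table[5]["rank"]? "Platinum"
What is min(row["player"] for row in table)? 3248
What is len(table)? 6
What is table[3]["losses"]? 299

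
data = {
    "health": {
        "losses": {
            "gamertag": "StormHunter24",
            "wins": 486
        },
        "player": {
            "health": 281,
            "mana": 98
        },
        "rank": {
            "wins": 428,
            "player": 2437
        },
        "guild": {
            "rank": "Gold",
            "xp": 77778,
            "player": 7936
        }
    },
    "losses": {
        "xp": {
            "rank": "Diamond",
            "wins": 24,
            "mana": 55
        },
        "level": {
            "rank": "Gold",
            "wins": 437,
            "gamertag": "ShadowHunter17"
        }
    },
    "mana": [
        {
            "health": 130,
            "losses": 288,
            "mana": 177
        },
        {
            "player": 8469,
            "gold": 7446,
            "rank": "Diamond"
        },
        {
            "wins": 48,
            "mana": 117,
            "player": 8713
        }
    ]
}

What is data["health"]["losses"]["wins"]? 486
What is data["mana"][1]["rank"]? "Diamond"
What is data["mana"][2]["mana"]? 117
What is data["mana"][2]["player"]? 8713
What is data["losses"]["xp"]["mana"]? 55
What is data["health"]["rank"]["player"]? 2437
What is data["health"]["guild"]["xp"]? 77778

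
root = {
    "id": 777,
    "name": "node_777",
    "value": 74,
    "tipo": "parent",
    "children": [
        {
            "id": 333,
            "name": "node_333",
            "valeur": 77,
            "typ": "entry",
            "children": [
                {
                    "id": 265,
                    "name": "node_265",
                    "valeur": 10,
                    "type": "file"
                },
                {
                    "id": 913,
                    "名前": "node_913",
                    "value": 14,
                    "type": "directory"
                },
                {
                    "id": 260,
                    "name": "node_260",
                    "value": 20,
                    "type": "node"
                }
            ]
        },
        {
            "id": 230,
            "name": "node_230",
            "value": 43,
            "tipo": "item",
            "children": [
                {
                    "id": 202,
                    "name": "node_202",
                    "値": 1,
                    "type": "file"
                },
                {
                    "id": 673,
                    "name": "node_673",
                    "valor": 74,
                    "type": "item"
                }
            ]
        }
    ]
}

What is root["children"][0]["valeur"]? 77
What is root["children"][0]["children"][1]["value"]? 14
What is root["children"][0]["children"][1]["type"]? "directory"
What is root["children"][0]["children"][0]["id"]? 265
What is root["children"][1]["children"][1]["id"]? 673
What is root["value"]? 74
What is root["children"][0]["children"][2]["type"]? "node"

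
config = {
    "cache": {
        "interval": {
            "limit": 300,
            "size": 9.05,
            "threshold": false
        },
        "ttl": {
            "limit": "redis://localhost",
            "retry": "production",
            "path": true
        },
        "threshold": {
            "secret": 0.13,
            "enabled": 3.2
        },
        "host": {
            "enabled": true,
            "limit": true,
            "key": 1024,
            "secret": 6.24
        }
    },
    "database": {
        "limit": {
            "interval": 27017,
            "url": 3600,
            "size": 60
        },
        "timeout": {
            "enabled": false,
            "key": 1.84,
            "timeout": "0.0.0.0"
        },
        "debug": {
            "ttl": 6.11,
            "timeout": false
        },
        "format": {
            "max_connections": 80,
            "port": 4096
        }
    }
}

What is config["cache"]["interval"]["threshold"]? False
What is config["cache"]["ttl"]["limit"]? "redis://localhost"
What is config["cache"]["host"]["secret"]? 6.24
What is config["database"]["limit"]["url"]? 3600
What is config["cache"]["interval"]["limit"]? 300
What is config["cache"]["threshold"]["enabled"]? 3.2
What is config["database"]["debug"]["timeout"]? False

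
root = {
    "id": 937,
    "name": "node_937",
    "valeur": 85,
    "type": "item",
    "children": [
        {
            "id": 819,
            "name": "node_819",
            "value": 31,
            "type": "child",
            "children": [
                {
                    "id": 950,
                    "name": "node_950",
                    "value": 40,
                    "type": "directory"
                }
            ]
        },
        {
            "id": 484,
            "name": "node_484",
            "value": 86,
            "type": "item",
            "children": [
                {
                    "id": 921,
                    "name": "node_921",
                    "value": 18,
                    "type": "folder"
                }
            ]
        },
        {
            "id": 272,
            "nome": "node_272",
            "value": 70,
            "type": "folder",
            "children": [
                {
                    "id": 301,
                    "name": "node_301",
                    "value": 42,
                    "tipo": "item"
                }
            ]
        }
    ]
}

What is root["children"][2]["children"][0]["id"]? 301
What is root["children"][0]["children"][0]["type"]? "directory"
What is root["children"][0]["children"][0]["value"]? 40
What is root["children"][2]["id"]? 272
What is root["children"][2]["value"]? 70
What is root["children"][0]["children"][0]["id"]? 950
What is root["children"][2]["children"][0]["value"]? 42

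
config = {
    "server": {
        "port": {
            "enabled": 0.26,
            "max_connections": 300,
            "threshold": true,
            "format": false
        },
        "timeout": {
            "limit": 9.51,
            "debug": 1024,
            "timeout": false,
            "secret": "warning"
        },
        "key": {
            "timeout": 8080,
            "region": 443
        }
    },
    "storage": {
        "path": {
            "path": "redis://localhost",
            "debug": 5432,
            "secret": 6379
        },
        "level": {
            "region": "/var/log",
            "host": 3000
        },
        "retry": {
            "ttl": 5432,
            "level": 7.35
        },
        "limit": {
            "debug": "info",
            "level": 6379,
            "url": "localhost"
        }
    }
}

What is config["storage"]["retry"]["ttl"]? 5432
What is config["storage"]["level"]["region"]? "/var/log"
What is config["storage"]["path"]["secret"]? 6379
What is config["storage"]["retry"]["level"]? 7.35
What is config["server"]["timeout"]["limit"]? 9.51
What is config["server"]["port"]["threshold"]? True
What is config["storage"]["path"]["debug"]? 5432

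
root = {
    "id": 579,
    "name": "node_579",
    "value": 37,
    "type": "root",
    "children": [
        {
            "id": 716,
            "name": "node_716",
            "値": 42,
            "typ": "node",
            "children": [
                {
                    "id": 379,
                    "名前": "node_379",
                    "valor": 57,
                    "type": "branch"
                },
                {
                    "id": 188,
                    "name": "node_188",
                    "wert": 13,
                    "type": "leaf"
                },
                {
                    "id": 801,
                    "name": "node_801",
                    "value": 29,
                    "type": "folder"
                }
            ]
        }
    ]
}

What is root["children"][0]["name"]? "node_716"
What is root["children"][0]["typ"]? "node"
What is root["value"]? 37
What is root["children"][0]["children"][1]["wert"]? 13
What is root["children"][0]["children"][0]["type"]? "branch"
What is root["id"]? 579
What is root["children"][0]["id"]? 716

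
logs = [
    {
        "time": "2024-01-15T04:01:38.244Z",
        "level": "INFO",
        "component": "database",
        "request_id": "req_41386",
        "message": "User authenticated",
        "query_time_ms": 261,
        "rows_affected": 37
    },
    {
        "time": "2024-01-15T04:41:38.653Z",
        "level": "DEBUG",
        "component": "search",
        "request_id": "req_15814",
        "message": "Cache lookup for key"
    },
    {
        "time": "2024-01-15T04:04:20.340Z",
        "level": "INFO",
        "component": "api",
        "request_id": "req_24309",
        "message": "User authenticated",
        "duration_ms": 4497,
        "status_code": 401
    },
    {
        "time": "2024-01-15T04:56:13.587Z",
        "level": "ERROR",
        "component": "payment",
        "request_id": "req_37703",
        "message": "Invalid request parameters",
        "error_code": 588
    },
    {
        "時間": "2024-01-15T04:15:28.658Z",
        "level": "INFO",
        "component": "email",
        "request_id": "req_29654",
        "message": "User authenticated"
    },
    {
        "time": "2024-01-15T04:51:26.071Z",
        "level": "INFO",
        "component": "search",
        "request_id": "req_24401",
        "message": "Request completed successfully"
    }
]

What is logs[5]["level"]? "INFO"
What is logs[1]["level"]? "DEBUG"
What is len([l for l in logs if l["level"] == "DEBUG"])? 1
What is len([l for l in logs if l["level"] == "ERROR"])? 1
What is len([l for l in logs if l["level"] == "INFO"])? 4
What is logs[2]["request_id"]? "req_24309"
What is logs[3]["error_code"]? 588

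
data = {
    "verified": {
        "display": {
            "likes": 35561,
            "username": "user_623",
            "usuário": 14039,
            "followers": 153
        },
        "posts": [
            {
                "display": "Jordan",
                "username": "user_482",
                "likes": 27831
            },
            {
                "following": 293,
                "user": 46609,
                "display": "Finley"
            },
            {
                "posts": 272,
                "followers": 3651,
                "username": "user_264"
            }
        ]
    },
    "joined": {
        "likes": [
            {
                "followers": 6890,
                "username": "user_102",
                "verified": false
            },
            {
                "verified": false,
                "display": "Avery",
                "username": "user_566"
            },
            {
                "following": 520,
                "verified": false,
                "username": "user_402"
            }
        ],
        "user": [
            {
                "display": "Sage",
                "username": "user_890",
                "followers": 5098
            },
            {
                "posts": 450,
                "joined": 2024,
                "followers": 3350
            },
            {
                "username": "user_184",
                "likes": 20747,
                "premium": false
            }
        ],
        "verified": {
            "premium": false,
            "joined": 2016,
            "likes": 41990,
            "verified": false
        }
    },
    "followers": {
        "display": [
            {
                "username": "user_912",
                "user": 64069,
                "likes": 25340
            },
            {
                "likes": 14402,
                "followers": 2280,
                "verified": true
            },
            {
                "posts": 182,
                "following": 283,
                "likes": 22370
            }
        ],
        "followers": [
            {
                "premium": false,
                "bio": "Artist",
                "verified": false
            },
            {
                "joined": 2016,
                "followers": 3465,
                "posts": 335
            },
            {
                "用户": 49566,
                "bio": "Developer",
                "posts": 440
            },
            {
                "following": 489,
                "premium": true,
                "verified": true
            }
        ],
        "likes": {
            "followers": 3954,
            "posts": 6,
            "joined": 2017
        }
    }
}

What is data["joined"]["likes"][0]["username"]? "user_102"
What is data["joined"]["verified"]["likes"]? 41990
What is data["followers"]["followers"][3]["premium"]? True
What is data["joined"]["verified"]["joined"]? 2016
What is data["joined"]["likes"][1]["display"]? "Avery"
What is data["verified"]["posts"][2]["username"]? "user_264"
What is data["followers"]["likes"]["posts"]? 6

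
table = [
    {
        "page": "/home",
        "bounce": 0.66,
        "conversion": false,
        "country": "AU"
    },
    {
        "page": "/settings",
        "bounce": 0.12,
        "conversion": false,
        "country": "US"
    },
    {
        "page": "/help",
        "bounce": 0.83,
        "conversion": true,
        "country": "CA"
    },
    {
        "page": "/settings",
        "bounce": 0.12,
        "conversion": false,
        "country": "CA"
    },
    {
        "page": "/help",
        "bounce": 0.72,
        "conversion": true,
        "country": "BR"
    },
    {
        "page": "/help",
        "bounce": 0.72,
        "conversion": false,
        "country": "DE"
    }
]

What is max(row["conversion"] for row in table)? True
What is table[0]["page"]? "/home"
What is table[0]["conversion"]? False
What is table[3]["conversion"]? False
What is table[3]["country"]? "CA"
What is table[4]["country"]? "BR"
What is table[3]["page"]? "/settings"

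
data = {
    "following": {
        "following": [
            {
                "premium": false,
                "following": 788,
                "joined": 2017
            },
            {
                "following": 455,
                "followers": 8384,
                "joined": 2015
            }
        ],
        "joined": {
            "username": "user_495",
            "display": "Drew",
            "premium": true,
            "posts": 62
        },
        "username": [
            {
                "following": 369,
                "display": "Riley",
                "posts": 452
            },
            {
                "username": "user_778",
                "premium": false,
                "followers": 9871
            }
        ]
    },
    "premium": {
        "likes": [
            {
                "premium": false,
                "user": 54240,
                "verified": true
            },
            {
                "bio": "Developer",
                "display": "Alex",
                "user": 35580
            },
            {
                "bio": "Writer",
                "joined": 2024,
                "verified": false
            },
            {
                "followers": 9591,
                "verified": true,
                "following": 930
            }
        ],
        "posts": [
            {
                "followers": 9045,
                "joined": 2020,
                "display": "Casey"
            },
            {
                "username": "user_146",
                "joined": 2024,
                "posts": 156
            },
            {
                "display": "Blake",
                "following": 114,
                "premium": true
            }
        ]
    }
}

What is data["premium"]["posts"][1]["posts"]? 156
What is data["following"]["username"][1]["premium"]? False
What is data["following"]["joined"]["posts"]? 62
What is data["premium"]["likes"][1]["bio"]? "Developer"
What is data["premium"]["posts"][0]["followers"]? 9045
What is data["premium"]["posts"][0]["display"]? "Casey"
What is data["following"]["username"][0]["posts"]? 452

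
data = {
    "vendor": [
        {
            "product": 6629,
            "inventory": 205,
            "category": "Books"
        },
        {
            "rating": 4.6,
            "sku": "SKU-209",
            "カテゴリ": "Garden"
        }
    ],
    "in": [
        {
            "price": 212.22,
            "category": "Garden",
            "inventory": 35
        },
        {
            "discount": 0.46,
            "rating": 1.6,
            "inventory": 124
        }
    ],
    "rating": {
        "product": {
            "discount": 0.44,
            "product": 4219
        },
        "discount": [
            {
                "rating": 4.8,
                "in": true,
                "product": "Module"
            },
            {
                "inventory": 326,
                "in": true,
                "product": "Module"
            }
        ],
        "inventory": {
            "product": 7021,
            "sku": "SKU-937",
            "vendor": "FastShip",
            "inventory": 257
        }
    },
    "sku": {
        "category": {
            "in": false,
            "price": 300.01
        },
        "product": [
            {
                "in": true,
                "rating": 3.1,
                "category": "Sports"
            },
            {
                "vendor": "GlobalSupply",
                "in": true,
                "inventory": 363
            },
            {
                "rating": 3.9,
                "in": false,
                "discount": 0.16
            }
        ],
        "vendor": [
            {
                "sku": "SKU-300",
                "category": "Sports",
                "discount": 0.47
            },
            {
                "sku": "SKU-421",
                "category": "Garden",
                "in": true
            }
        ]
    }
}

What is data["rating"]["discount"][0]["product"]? "Module"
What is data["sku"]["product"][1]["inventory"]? 363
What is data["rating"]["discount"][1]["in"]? True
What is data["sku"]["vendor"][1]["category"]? "Garden"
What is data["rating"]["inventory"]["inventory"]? 257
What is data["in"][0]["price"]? 212.22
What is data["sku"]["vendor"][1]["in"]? True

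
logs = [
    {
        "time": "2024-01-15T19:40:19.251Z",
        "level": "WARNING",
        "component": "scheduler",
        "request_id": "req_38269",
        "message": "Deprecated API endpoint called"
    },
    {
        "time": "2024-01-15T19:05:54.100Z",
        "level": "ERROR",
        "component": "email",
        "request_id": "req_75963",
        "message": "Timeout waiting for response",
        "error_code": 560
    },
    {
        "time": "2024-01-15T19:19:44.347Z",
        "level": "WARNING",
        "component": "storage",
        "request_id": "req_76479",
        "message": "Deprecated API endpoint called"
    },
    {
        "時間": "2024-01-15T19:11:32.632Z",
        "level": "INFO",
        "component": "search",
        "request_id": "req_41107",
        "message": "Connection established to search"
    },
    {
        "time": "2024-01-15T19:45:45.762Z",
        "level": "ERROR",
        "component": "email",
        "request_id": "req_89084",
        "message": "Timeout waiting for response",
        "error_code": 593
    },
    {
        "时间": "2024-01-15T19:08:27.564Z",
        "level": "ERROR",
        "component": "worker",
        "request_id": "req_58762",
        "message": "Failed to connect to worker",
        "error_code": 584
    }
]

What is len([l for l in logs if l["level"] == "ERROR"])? 3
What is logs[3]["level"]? "INFO"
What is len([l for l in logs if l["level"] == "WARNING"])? 2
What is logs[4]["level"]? "ERROR"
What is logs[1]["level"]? "ERROR"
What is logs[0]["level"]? "WARNING"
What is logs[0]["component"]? "scheduler"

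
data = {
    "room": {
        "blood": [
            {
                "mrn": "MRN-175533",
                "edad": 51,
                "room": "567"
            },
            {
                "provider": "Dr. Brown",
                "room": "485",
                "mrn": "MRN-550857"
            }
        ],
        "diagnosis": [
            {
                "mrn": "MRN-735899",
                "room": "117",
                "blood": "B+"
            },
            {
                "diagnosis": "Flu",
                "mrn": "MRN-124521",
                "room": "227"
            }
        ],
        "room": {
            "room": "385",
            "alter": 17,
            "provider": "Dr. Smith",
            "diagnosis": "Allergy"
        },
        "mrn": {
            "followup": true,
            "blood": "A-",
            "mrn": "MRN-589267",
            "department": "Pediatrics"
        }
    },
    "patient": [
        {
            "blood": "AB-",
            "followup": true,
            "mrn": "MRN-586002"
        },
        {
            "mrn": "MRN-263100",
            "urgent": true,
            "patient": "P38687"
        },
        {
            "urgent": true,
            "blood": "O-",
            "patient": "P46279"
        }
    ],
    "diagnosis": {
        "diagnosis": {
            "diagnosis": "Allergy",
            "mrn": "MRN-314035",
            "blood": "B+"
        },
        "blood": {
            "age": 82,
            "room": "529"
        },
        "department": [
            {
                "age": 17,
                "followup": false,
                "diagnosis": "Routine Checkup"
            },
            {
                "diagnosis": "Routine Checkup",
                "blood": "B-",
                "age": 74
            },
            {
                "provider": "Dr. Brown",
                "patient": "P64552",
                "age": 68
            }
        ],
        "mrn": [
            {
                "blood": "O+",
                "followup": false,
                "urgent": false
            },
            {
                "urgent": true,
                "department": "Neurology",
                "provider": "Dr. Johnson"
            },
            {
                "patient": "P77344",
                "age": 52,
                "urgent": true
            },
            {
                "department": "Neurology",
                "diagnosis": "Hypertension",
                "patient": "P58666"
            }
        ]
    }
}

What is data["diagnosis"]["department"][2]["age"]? 68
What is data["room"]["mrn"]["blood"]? "A-"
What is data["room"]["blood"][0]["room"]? "567"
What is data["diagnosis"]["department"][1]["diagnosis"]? "Routine Checkup"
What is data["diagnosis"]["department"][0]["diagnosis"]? "Routine Checkup"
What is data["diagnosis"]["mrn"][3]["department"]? "Neurology"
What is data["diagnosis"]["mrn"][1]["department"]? "Neurology"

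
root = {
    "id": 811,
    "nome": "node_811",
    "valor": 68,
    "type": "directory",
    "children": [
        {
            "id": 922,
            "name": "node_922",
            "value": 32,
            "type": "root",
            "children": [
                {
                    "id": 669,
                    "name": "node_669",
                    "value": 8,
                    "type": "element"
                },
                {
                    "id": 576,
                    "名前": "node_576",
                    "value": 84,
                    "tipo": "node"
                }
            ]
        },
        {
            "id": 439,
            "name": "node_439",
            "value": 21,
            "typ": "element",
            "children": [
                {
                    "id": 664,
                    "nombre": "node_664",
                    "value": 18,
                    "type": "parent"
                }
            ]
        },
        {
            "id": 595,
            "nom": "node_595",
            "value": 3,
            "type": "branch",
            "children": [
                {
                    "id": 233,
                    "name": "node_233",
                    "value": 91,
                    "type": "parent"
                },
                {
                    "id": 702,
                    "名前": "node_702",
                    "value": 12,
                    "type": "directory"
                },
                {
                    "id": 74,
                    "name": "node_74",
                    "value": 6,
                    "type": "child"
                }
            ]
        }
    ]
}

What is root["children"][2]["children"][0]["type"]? "parent"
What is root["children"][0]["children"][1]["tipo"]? "node"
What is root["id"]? 811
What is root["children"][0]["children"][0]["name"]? "node_669"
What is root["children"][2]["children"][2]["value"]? 6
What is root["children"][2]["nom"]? "node_595"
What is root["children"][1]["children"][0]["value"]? 18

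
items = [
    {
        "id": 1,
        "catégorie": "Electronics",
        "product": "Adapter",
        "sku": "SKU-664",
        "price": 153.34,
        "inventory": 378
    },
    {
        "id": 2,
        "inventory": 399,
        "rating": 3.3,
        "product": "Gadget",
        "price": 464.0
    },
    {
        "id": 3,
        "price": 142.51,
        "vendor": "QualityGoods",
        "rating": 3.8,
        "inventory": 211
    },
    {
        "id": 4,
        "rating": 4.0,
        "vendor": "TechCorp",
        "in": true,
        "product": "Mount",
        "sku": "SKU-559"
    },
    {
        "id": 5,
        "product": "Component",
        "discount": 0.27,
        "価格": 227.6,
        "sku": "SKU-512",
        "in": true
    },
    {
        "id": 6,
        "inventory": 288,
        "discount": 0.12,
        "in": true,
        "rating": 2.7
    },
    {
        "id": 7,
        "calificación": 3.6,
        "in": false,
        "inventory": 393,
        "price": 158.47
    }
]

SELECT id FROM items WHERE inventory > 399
[]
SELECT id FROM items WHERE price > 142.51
[1, 2, 7]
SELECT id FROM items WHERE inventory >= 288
[1, 2, 6, 7]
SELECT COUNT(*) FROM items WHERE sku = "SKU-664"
1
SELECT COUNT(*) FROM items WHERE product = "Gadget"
1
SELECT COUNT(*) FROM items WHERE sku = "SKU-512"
1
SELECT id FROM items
[1, 2, 3, 4, 5, 6, 7]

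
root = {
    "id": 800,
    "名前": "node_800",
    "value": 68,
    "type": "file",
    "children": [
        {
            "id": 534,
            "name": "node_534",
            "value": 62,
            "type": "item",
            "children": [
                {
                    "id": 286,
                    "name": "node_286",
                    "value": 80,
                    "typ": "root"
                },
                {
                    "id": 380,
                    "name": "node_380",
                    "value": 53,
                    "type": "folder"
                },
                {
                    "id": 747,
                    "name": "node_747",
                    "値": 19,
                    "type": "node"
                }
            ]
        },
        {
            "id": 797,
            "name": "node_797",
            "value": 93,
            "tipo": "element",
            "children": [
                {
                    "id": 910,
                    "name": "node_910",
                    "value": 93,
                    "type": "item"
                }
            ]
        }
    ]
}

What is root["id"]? 800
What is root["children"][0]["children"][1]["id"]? 380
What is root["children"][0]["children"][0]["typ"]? "root"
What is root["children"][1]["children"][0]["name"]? "node_910"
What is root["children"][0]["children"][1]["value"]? 53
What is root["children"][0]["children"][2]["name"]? "node_747"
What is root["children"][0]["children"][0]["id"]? 286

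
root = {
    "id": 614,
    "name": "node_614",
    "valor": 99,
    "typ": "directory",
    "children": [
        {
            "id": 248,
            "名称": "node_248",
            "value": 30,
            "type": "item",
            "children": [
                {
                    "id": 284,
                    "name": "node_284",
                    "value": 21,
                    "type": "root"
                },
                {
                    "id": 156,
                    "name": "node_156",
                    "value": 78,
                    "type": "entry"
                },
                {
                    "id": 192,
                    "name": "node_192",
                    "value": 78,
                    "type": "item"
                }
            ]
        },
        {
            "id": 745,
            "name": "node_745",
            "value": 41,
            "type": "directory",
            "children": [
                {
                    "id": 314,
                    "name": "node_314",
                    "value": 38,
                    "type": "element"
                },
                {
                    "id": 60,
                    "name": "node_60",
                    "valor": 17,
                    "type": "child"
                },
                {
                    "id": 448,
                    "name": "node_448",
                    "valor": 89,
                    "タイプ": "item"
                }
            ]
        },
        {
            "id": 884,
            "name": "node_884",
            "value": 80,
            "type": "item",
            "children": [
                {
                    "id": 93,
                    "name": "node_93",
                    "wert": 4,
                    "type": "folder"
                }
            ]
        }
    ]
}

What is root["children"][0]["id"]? 248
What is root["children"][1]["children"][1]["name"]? "node_60"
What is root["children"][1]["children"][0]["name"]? "node_314"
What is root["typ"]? "directory"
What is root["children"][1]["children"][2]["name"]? "node_448"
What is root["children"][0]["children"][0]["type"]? "root"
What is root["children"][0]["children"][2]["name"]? "node_192"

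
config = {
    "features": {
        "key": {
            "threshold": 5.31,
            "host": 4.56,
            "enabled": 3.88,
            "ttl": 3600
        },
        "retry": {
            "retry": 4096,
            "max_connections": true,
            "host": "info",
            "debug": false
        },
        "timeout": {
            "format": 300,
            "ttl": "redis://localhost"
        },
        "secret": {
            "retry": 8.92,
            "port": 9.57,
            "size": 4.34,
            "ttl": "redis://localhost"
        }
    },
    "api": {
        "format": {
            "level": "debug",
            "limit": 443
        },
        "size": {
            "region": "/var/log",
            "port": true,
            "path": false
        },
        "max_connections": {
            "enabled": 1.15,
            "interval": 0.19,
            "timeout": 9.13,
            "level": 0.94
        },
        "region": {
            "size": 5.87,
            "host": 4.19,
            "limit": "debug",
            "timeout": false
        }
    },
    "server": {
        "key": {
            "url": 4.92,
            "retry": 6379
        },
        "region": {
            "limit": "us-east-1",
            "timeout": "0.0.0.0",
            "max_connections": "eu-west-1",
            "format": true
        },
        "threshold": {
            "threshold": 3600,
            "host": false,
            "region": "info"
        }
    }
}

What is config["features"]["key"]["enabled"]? 3.88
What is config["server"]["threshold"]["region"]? "info"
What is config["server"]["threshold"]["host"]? False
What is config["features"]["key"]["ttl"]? 3600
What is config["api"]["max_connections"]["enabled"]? 1.15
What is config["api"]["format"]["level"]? "debug"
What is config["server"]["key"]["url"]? 4.92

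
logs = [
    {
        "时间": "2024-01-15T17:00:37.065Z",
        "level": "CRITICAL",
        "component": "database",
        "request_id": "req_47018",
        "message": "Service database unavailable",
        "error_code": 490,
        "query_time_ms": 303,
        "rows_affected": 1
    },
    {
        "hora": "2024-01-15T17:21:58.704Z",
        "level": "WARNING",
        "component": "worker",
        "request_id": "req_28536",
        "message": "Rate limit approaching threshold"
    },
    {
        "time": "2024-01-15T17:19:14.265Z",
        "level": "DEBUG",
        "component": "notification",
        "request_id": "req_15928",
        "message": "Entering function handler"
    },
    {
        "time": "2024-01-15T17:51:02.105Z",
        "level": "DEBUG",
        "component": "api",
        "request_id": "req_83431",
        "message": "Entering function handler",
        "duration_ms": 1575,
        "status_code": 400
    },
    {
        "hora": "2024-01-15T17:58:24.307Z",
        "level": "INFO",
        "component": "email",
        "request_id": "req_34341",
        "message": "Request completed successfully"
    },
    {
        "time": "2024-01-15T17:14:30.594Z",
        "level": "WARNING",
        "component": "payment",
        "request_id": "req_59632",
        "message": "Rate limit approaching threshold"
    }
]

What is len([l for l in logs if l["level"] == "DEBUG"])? 2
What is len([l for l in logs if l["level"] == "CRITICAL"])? 1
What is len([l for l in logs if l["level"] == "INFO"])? 1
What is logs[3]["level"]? "DEBUG"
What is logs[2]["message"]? "Entering function handler"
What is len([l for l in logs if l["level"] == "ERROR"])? 0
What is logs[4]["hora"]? "2024-01-15T17:58:24.307Z"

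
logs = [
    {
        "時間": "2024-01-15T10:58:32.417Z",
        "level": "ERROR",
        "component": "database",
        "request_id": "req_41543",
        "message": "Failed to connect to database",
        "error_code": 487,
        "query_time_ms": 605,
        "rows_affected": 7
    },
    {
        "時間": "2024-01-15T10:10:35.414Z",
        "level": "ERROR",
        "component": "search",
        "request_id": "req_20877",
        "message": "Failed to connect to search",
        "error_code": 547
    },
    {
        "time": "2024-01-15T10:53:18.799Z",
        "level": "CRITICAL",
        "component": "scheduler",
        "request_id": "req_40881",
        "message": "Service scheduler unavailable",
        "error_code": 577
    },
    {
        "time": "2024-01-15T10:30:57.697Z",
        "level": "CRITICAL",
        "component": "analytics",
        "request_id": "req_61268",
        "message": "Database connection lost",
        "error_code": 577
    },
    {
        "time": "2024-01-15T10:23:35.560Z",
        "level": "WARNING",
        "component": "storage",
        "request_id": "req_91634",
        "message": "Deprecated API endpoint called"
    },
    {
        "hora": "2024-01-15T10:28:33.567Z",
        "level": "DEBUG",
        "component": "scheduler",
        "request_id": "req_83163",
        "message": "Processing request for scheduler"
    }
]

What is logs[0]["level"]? "ERROR"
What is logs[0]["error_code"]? 487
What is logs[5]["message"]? "Processing request for scheduler"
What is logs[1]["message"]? "Failed to connect to search"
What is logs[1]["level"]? "ERROR"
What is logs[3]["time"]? "2024-01-15T10:30:57.697Z"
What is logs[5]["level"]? "DEBUG"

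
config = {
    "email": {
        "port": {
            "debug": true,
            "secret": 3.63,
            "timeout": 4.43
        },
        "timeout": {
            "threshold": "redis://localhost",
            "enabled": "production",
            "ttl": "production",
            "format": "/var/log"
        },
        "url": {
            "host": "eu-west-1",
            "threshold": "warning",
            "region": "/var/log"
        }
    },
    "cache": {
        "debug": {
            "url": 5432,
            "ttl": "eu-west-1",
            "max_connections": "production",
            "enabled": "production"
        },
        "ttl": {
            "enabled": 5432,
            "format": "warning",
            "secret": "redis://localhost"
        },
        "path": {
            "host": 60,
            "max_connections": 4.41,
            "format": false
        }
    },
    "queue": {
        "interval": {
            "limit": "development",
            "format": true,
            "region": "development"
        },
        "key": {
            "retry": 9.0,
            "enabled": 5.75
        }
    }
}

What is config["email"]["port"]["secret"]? 3.63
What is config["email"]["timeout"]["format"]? "/var/log"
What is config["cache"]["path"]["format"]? False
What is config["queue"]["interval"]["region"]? "development"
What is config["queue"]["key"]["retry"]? 9.0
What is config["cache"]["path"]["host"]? 60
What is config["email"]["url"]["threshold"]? "warning"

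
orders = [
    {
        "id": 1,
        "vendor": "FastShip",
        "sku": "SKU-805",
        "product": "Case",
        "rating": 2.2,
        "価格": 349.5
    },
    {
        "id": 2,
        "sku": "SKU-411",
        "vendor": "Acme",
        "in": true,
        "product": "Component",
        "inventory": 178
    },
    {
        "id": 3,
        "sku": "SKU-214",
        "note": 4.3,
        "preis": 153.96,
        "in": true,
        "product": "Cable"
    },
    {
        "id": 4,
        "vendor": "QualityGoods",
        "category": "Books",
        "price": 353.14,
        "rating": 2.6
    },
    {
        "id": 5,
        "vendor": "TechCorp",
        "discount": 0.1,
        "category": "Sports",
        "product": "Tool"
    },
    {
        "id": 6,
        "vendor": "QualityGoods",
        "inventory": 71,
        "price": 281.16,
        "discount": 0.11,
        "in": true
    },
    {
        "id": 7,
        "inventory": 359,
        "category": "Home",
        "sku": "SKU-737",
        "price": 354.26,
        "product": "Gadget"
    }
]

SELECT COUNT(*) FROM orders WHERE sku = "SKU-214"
1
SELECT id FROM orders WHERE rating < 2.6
[1]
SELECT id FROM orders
[1, 2, 3, 4, 5, 6, 7]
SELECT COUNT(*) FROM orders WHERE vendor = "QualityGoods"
2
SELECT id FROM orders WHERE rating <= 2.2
[1]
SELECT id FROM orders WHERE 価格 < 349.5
[]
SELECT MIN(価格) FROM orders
349.5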